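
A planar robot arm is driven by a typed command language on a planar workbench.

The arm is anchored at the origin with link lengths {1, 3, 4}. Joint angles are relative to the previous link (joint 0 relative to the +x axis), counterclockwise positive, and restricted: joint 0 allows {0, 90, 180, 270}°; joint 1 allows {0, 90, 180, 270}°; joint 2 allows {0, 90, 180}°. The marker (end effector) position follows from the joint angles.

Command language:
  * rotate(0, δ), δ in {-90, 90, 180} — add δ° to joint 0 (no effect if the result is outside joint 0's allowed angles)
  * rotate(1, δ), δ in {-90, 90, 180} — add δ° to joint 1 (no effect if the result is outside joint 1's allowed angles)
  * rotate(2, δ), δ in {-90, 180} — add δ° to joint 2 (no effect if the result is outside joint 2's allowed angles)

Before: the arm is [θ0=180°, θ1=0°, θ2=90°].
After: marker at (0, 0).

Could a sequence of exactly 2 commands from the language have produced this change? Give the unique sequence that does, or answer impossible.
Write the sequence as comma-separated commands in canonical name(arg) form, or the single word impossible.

key: order matters: swapping rotate(2, -90) and rotate(2, 180) lands elsewhere
start: [θ0=180°, θ1=0°, θ2=90°]
[1] after rotate(2, -90): [θ0=180°, θ1=0°, θ2=0°]
[2] after rotate(2, 180): [θ0=180°, θ1=0°, θ2=180°]
no rival 2-sequence matches.

rotate(2, -90), rotate(2, 180)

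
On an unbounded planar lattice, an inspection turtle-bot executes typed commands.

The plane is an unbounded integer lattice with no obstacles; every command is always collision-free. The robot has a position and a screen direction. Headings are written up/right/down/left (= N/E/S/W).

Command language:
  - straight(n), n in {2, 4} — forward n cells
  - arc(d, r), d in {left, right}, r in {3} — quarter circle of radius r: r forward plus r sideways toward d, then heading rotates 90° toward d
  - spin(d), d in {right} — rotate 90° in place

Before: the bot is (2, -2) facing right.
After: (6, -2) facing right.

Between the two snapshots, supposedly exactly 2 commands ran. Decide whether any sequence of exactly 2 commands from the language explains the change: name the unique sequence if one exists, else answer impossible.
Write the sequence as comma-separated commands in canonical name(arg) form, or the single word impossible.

straight(2), straight(2)

key: still facing E at the end — nothing in the sequence rotates
begin: (2, -2) facing right
t=1 straight(2) ⇒ (4, -2) facing right
t=2 straight(2) ⇒ (6, -2) facing right
uniquely the one of 25 2-step routes that fits.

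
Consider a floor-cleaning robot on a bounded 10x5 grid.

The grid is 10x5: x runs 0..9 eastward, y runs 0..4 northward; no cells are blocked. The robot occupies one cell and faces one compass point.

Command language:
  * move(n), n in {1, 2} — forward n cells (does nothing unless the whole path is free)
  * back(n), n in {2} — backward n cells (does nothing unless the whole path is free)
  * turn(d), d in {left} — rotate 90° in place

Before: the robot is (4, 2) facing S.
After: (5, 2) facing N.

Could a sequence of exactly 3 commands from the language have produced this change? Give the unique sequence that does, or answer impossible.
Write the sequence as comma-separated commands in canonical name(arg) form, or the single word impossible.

turn(left), move(1), turn(left)

key: position moved to (5,2) AND the heading swung to N — translation plus rotation needed
begin: (4, 2) facing S
t=1 turn(left) ⇒ (4, 2) facing E
t=2 move(1) ⇒ (5, 2) facing E
t=3 turn(left) ⇒ (5, 2) facing N
all 64 alternatives checked — unique.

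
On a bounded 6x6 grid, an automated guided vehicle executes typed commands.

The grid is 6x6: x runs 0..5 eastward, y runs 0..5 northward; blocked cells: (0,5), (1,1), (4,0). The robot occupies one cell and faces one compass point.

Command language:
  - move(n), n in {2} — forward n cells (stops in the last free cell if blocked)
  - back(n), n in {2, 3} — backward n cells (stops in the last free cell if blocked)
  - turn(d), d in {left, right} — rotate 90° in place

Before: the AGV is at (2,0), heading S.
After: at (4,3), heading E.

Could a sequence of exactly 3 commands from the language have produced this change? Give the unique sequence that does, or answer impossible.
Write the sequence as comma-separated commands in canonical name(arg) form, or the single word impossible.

key: running move(2) before back(3) would end elsewhere — order is forced
initial: at (2,0), heading S
[1] after back(3): at (2,3), heading S
[2] after turn(left): at (2,3), heading E
[3] after move(2): at (4,3), heading E
no other 3-command option fits: unique.

back(3), turn(left), move(2)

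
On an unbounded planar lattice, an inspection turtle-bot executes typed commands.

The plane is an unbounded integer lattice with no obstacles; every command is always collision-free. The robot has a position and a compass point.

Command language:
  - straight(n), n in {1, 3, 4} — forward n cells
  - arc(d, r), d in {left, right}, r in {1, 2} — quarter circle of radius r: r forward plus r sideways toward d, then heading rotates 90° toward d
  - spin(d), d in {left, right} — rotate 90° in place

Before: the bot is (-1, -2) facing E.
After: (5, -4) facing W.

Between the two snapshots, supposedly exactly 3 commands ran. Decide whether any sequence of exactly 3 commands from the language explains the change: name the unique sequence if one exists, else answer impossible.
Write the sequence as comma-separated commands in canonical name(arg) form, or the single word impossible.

straight(4), arc(right, 2), spin(right)

key: cell and facing (now W) both changed — the 3 commands mix motion and turning
t0: (-1, -2) facing E
1. straight(4) → (3, -2) facing E
2. arc(right, 2) → (5, -4) facing S
3. spin(right) → (5, -4) facing W
uniquely the one of 729 3-step routes that fits.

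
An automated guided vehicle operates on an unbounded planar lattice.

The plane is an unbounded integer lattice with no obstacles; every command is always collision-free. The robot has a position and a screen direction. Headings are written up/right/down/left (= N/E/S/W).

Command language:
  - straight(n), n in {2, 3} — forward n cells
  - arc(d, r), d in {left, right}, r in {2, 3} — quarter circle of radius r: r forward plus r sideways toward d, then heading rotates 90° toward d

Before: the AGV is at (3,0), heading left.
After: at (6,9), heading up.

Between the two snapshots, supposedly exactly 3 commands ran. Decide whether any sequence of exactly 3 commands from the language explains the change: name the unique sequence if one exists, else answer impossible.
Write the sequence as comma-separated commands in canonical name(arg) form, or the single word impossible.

key: cell and facing (now N) both changed — the 3 commands mix motion and turning
from: at (3,0), heading left
t=1 arc(right, 3) ⇒ at (0,3), heading up
t=2 arc(right, 3) ⇒ at (3,6), heading right
t=3 arc(left, 3) ⇒ at (6,9), heading up
all 216 alternatives checked — unique.

arc(right, 3), arc(right, 3), arc(left, 3)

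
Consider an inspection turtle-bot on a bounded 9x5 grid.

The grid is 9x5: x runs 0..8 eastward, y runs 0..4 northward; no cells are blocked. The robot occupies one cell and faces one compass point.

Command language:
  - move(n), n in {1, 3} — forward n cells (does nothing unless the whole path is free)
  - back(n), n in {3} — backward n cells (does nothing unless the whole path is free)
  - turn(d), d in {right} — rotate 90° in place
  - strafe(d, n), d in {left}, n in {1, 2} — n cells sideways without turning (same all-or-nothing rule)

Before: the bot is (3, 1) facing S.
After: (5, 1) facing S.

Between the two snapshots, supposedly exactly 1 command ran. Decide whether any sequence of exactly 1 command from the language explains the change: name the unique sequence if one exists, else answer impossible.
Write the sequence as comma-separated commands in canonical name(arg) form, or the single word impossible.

key: heading stays S — the single command does not turn
t0: (3, 1) facing S
step 1 (strafe(left, 2)): (5, 1) facing S
all 6 alternatives checked — unique.

strafe(left, 2)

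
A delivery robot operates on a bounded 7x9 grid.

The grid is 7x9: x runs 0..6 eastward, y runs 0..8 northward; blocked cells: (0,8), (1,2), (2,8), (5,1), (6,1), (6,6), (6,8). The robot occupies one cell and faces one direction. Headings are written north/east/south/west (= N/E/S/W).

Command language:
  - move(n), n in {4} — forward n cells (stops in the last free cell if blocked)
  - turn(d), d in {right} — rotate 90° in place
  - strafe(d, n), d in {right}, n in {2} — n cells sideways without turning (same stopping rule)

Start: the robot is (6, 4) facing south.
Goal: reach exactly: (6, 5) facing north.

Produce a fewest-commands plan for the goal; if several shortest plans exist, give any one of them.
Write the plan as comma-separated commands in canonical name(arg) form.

t0: (6, 4) facing south
[1] after turn(right): (6, 4) facing west
[2] after strafe(right, 2): (6, 5) facing west
[3] after turn(right): (6, 5) facing north
minimal: 3 command(s), checked below 3.

turn(right), strafe(right, 2), turn(right)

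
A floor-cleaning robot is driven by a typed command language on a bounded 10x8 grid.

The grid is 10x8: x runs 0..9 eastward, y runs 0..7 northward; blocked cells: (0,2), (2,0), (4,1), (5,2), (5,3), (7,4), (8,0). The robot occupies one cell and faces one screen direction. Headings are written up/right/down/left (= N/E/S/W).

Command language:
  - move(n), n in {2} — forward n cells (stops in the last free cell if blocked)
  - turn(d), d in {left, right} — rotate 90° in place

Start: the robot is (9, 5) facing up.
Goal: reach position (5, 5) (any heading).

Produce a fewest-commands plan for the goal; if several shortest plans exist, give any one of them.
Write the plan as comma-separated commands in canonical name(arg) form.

t0: (9, 5) facing up
step 1 (turn(left)): (9, 5) facing left
step 2 (move(2)): (7, 5) facing left
step 3 (move(2)): (5, 5) facing left
minimal: 3 command(s), checked below 3.

turn(left), move(2), move(2)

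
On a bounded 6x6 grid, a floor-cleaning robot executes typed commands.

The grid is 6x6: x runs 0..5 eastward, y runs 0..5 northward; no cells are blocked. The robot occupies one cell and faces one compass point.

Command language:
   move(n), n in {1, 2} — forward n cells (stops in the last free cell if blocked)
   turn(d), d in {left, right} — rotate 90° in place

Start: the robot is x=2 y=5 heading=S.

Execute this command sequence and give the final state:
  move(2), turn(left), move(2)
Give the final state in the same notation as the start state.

initial: x=2 y=5 heading=S
step 1 (move(2)): x=2 y=3 heading=S
step 2 (turn(left)): x=2 y=3 heading=E
step 3 (move(2)): x=4 y=3 heading=E

x=4 y=3 heading=E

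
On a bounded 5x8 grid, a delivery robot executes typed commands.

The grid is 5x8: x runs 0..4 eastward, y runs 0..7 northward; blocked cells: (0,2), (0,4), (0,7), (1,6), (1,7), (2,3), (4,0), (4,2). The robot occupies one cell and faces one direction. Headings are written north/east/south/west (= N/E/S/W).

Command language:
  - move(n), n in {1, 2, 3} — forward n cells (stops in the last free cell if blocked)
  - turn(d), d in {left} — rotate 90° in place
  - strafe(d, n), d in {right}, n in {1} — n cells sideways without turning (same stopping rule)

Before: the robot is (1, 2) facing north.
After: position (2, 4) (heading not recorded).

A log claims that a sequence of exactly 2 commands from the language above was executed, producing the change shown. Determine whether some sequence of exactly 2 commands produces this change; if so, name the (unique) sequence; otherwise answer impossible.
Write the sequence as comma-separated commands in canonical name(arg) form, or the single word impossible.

move(2), strafe(right, 1)

key: running strafe(right, 1) before move(2) would end elsewhere — order is forced
from: (1, 2) facing north
step 1 (move(2)): (1, 4) facing north
step 2 (strafe(right, 1)): (2, 4) facing north
all 25 alternatives checked — unique.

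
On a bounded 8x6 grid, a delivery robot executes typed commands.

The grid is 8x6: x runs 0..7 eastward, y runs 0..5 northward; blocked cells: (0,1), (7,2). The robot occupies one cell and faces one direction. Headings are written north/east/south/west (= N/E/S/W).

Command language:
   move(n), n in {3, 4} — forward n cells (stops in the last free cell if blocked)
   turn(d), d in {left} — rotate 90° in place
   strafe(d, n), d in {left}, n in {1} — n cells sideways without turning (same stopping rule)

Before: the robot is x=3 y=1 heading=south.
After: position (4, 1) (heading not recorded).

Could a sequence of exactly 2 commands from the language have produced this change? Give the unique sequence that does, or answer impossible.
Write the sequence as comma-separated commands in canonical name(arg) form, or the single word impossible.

strafe(left, 1), turn(left)

key: order matters: swapping strafe(left, 1) and turn(left) lands elsewhere
start: x=3 y=1 heading=south
[1] after strafe(left, 1): x=4 y=1 heading=south
[2] after turn(left): x=4 y=1 heading=east
all 16 alternatives checked — unique.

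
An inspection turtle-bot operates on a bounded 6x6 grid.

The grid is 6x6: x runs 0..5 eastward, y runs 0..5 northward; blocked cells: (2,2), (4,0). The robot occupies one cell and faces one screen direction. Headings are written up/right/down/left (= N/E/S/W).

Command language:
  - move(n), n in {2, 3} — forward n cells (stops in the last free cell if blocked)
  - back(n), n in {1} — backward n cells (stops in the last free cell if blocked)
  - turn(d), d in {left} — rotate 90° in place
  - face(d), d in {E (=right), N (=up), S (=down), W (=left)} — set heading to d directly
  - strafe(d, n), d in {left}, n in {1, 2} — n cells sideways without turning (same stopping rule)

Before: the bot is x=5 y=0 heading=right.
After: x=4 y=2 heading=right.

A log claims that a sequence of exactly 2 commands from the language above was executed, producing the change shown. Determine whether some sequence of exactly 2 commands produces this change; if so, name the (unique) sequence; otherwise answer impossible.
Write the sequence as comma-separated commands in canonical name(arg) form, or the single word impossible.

strafe(left, 2), back(1)

key: running back(1) before strafe(left, 2) would end elsewhere — order is forced
begin: x=5 y=0 heading=right
t=1 strafe(left, 2) ⇒ x=5 y=2 heading=right
t=2 back(1) ⇒ x=4 y=2 heading=right
uniquely the one of 100 2-step routes that fits.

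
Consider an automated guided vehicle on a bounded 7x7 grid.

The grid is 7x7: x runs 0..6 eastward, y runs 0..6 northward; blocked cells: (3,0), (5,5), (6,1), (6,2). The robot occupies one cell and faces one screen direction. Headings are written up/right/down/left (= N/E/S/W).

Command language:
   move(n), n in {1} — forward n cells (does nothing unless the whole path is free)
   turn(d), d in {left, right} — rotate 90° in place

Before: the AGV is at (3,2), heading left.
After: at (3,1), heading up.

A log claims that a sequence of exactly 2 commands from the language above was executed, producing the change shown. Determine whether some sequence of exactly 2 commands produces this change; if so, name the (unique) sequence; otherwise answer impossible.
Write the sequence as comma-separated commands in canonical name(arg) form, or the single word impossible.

all 9 sequences checked — none match.

impossible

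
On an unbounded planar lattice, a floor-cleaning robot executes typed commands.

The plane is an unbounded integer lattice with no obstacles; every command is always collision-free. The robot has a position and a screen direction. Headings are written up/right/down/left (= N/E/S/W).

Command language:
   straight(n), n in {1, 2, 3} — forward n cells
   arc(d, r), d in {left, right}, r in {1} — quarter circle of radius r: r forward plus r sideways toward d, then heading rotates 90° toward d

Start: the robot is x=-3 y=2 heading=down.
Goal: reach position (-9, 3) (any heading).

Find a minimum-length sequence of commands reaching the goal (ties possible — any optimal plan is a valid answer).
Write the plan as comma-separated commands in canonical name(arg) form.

arc(right, 1), arc(right, 1), arc(left, 1), straight(3)

t0: x=-3 y=2 heading=down
[1] after arc(right, 1): x=-4 y=1 heading=left
[2] after arc(right, 1): x=-5 y=2 heading=up
[3] after arc(left, 1): x=-6 y=3 heading=left
[4] after straight(3): x=-9 y=3 heading=left
no 3-step plan works, so 4 is optimal.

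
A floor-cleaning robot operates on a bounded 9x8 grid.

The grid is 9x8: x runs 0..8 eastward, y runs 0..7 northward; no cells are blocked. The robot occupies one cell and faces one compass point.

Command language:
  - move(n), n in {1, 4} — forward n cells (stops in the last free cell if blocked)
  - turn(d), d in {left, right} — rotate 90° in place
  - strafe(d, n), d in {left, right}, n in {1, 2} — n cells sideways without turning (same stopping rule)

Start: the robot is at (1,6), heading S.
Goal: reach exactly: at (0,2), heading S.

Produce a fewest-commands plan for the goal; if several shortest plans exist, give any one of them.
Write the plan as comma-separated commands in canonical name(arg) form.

strafe(right, 1), move(4)

initial: at (1,6), heading S
1. strafe(right, 1) → at (0,6), heading S
2. move(4) → at (0,2), heading S
shorter routes all fall short; 2 is best.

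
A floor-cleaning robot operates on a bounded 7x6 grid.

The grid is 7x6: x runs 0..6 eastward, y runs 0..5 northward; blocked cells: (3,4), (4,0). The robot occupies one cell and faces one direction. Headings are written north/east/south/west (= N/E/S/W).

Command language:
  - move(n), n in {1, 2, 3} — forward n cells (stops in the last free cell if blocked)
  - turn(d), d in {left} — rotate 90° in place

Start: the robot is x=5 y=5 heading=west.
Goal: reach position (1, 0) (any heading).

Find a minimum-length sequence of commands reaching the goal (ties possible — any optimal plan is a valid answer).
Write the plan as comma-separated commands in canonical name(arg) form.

t0: x=5 y=5 heading=west
t=1 move(2) ⇒ x=3 y=5 heading=west
t=2 move(2) ⇒ x=1 y=5 heading=west
t=3 turn(left) ⇒ x=1 y=5 heading=south
t=4 move(2) ⇒ x=1 y=3 heading=south
t=5 move(3) ⇒ x=1 y=0 heading=south
nothing shorter than 5 reaches the goal.

move(2), move(2), turn(left), move(2), move(3)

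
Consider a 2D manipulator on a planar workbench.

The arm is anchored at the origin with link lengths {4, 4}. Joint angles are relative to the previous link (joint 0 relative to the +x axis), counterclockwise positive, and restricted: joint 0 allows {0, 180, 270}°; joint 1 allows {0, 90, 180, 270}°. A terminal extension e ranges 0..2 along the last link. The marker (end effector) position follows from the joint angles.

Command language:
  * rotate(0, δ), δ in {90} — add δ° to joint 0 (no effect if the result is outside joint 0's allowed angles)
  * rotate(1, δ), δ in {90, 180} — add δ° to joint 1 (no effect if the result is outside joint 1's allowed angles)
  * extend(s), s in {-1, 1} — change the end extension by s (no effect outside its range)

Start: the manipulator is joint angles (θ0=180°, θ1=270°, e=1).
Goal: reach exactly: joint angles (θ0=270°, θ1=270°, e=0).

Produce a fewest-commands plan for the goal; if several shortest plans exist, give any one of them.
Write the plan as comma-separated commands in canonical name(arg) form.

from: joint angles (θ0=180°, θ1=270°, e=1)
t=1 extend(-1) ⇒ joint angles (θ0=180°, θ1=270°, e=0)
t=2 rotate(0, 90) ⇒ joint angles (θ0=270°, θ1=270°, e=0)
nothing shorter than 2 reaches the goal.

extend(-1), rotate(0, 90)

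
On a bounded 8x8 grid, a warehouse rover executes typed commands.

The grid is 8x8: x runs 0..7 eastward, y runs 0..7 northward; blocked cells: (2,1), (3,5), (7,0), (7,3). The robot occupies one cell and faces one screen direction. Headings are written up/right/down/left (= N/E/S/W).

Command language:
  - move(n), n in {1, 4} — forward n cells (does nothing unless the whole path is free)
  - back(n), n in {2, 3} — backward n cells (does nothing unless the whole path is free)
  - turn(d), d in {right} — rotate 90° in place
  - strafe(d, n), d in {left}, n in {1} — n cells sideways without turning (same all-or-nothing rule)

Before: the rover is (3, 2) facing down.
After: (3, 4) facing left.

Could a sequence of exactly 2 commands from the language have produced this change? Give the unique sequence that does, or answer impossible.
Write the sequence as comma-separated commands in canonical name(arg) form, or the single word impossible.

back(2), turn(right)

key: order matters: swapping back(2) and turn(right) lands elsewhere
from: (3, 2) facing down
t=1 back(2) ⇒ (3, 4) facing down
t=2 turn(right) ⇒ (3, 4) facing left
all 36 alternatives checked — unique.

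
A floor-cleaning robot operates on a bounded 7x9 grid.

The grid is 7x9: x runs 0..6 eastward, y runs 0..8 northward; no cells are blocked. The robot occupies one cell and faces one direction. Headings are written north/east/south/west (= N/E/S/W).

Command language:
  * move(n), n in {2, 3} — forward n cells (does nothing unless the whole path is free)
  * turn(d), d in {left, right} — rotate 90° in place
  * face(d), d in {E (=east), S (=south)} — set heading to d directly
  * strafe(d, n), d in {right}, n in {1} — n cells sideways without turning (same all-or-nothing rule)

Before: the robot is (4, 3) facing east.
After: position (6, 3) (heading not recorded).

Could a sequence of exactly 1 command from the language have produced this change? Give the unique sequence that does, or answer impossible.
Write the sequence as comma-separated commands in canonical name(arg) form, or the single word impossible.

initial: (4, 3) facing east
step 1 (move(2)): (6, 3) facing east
uniquely the one of 7 1-step routes that fits.

move(2)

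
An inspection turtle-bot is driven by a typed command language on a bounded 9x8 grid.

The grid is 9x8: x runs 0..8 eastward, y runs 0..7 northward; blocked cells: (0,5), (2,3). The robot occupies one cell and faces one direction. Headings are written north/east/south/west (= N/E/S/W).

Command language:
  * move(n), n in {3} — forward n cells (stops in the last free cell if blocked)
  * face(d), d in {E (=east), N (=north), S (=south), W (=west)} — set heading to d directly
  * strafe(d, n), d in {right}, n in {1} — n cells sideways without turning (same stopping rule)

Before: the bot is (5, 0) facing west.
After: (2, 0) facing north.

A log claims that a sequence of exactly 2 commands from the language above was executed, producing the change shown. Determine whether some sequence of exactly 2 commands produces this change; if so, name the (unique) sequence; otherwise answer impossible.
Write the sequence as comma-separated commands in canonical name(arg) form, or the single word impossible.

move(3), face(N)

key: position moved to (2,0) AND the heading swung to N — translation plus rotation needed
from: (5, 0) facing west
1. move(3) → (2, 0) facing west
2. face(N) → (2, 0) facing north
no rival 2-sequence matches.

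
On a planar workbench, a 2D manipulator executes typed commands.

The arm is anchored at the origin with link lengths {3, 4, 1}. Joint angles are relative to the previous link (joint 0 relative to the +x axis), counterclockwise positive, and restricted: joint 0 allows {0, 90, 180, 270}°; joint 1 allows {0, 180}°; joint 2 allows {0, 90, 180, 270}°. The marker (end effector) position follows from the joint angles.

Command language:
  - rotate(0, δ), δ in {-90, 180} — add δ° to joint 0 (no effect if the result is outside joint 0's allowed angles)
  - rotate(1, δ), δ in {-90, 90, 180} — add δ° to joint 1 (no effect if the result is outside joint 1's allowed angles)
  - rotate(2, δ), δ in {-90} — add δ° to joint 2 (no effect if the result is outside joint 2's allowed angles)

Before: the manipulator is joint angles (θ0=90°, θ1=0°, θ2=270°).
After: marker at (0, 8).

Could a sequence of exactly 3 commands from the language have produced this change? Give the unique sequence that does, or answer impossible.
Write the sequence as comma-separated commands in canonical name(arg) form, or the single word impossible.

t0: joint angles (θ0=90°, θ1=0°, θ2=270°)
[1] after rotate(2, -90): joint angles (θ0=90°, θ1=0°, θ2=180°)
[2] after rotate(2, -90): joint angles (θ0=90°, θ1=0°, θ2=90°)
[3] after rotate(2, -90): joint angles (θ0=90°, θ1=0°, θ2=0°)
no rival 3-sequence matches.

rotate(2, -90), rotate(2, -90), rotate(2, -90)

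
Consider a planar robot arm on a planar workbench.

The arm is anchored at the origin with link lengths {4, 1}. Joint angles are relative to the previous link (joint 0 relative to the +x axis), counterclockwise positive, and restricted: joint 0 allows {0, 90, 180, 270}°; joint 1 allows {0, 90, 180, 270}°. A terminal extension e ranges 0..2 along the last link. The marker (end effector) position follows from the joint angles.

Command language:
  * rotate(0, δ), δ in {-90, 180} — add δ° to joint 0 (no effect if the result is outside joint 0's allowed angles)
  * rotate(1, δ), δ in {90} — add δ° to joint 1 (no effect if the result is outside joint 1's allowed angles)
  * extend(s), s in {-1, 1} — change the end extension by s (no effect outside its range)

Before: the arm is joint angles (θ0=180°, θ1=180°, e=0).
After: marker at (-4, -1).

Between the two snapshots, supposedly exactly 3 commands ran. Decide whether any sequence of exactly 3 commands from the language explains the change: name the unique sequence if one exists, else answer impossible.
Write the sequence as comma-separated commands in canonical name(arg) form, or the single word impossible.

from: joint angles (θ0=180°, θ1=180°, e=0)
t=1 rotate(1, 90) ⇒ joint angles (θ0=180°, θ1=270°, e=0)
t=2 rotate(1, 90) ⇒ joint angles (θ0=180°, θ1=0°, e=0)
t=3 rotate(1, 90) ⇒ joint angles (θ0=180°, θ1=90°, e=0)
no rival 3-sequence matches.

rotate(1, 90), rotate(1, 90), rotate(1, 90)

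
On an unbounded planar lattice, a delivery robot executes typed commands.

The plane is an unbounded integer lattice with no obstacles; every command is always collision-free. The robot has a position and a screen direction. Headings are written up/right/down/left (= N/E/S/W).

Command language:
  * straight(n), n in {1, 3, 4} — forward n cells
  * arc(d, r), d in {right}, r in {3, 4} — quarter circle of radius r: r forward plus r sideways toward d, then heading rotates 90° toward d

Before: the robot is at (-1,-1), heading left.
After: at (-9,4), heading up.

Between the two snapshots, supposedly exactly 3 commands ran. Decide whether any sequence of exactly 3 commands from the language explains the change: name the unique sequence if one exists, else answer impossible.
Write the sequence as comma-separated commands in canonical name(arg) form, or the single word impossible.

key: position moved to (-9,4) AND the heading swung to N — translation plus rotation needed
begin: at (-1,-1), heading left
1. straight(4) → at (-5,-1), heading left
2. arc(right, 4) → at (-9,3), heading up
3. straight(1) → at (-9,4), heading up
no other 3-command option fits: unique.

straight(4), arc(right, 4), straight(1)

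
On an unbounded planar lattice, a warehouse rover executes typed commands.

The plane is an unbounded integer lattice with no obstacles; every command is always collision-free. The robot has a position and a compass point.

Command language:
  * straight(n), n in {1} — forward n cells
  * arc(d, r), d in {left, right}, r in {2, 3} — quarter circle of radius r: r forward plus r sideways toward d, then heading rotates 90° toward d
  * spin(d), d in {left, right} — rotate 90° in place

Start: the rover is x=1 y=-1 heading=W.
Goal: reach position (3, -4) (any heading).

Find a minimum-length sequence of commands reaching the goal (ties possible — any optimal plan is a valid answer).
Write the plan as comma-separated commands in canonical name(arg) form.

spin(left), straight(1), arc(left, 2)

start: x=1 y=-1 heading=W
1. spin(left) → x=1 y=-1 heading=S
2. straight(1) → x=1 y=-2 heading=S
3. arc(left, 2) → x=3 y=-4 heading=E
minimal: 3 command(s), checked below 3.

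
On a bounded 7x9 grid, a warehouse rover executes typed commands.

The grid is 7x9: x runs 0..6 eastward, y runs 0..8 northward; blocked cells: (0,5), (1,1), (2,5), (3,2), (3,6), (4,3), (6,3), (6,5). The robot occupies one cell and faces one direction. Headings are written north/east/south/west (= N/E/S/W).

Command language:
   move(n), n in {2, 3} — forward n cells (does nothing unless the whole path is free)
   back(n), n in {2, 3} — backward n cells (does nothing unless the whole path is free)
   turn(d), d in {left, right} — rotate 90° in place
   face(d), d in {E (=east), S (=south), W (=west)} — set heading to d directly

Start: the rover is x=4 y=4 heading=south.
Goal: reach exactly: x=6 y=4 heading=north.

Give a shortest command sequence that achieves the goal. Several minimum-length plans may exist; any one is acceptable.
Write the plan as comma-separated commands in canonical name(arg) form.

t0: x=4 y=4 heading=south
[1] after turn(left): x=4 y=4 heading=east
[2] after move(2): x=6 y=4 heading=east
[3] after turn(left): x=6 y=4 heading=north
minimal: 3 command(s), checked below 3.

turn(left), move(2), turn(left)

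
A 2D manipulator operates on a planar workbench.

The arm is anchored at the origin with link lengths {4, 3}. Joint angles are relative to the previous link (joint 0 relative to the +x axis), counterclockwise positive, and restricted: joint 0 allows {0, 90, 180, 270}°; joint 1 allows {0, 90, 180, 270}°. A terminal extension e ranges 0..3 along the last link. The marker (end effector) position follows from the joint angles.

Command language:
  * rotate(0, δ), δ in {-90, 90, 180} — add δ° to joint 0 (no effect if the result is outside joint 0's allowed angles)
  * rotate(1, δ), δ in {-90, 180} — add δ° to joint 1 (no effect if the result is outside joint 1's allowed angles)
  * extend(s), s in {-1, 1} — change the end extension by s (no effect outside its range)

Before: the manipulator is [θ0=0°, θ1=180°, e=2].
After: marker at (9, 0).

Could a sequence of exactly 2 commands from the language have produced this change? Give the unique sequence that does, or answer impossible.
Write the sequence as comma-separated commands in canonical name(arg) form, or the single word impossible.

rotate(1, -90), rotate(1, -90)

start: [θ0=0°, θ1=180°, e=2]
t=1 rotate(1, -90) ⇒ [θ0=0°, θ1=90°, e=2]
t=2 rotate(1, -90) ⇒ [θ0=0°, θ1=0°, e=2]
uniquely the one of 49 2-step routes that fits.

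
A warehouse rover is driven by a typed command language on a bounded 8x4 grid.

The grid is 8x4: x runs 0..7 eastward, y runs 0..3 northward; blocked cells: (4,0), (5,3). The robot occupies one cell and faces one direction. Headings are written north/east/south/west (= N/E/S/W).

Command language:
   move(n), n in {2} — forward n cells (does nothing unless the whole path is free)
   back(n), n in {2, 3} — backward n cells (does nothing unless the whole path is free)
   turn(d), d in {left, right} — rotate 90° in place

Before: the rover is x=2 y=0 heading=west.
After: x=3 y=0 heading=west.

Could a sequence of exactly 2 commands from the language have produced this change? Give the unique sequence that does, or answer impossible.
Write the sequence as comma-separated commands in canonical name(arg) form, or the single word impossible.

move(2), back(3)

key: running back(3) before move(2) would end elsewhere — order is forced
initial: x=2 y=0 heading=west
step 1 (move(2)): x=0 y=0 heading=west
step 2 (back(3)): x=3 y=0 heading=west
all 25 alternatives checked — unique.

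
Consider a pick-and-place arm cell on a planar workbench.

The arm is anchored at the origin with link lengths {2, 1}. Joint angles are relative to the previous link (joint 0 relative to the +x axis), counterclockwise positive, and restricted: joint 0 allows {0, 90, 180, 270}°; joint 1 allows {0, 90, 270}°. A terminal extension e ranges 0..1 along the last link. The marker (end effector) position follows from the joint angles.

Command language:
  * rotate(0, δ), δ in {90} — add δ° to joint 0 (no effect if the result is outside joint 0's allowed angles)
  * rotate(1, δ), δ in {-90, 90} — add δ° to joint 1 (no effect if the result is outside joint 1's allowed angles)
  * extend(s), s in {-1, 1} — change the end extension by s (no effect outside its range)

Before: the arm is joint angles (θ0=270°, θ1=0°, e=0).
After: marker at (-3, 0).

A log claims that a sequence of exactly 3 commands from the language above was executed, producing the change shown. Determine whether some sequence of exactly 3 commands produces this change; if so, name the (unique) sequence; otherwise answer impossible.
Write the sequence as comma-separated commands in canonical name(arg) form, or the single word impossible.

rotate(0, 90), rotate(0, 90), rotate(0, 90)

initial: joint angles (θ0=270°, θ1=0°, e=0)
step 1 (rotate(0, 90)): joint angles (θ0=0°, θ1=0°, e=0)
step 2 (rotate(0, 90)): joint angles (θ0=90°, θ1=0°, e=0)
step 3 (rotate(0, 90)): joint angles (θ0=180°, θ1=0°, e=0)
no other 3-command option fits: unique.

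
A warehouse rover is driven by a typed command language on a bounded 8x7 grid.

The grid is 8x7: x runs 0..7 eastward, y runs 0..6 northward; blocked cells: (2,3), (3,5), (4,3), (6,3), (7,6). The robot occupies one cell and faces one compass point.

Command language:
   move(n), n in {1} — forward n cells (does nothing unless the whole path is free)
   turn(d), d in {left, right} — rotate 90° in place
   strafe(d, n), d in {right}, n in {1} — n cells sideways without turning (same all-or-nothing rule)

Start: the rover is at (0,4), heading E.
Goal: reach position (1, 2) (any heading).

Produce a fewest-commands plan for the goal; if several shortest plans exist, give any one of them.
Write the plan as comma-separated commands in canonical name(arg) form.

t0: at (0,4), heading E
t=1 strafe(right, 1) ⇒ at (0,3), heading E
t=2 strafe(right, 1) ⇒ at (0,2), heading E
t=3 move(1) ⇒ at (1,2), heading E
shorter routes all fall short; 3 is best.

strafe(right, 1), strafe(right, 1), move(1)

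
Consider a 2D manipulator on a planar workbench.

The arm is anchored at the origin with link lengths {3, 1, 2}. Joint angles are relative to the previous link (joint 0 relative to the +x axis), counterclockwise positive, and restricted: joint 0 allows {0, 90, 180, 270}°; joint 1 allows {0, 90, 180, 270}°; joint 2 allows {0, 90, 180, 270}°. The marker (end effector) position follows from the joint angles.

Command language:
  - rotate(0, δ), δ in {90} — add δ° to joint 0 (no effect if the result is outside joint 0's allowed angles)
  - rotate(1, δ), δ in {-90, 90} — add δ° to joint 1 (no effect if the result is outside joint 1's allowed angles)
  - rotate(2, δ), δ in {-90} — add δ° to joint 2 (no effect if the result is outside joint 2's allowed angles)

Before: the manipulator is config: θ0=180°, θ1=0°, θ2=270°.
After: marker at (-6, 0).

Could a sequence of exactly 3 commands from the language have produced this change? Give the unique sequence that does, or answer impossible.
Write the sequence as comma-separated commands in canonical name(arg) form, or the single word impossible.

rotate(2, -90), rotate(2, -90), rotate(2, -90)

begin: config: θ0=180°, θ1=0°, θ2=270°
1. rotate(2, -90) → config: θ0=180°, θ1=0°, θ2=180°
2. rotate(2, -90) → config: θ0=180°, θ1=0°, θ2=90°
3. rotate(2, -90) → config: θ0=180°, θ1=0°, θ2=0°
no other 3-command option fits: unique.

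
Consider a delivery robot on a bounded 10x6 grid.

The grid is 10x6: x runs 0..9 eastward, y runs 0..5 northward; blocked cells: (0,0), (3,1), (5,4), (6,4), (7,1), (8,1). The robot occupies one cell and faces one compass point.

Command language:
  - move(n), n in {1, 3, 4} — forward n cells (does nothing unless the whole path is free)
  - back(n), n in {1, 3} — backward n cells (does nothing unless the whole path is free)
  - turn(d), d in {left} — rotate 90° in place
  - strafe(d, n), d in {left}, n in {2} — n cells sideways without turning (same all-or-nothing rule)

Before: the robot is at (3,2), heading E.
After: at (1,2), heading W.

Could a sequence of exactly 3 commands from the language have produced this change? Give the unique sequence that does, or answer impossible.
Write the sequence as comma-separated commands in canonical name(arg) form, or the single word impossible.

turn(left), strafe(left, 2), turn(left)

key: cell and facing (now W) both changed — the 3 commands mix motion and turning
start: at (3,2), heading E
t=1 turn(left) ⇒ at (3,2), heading N
t=2 strafe(left, 2) ⇒ at (1,2), heading N
t=3 turn(left) ⇒ at (1,2), heading W
no other 3-command option fits: unique.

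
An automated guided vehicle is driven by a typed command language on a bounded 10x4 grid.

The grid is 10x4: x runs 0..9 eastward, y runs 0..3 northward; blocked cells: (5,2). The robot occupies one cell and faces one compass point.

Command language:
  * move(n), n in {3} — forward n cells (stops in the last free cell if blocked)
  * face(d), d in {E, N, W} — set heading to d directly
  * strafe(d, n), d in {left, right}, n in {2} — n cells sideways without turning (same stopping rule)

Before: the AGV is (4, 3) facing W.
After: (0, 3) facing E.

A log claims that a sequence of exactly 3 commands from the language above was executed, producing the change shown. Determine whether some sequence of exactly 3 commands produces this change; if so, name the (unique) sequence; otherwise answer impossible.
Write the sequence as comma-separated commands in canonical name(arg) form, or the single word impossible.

key: the second move(3) runs into the grid edge before its full distance
t0: (4, 3) facing W
t=1 move(3) ⇒ (1, 3) facing W
t=2 move(3) ⇒ (0, 3) facing W
t=3 face(E) ⇒ (0, 3) facing E
no other 3-command option fits: unique.

move(3), move(3), face(E)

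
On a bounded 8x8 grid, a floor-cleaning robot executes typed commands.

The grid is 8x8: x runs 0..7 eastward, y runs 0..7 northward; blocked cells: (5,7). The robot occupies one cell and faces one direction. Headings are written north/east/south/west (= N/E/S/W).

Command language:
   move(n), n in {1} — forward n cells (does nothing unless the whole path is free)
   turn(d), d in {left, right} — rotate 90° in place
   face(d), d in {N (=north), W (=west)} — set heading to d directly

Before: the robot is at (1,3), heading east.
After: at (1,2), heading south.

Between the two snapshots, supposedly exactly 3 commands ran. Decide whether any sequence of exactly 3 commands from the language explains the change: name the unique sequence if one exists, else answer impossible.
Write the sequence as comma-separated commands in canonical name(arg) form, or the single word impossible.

key: cell and facing (now S) both changed — the 3 commands mix motion and turning
t0: at (1,3), heading east
t=1 face(W) ⇒ at (1,3), heading west
t=2 turn(left) ⇒ at (1,3), heading south
t=3 move(1) ⇒ at (1,2), heading south
uniquely the one of 125 3-step routes that fits.

face(W), turn(left), move(1)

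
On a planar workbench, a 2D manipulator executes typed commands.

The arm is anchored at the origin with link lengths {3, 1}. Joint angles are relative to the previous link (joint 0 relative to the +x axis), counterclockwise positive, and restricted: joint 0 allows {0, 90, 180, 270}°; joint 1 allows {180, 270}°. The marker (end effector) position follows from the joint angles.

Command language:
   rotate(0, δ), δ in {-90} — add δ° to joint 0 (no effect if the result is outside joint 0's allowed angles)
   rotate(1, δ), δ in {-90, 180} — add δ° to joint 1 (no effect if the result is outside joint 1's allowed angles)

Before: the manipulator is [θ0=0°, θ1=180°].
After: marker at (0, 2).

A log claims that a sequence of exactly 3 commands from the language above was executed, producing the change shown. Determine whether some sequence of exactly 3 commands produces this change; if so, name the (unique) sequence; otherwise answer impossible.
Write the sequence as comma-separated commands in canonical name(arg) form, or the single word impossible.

begin: [θ0=0°, θ1=180°]
t=1 rotate(0, -90) ⇒ [θ0=270°, θ1=180°]
t=2 rotate(0, -90) ⇒ [θ0=180°, θ1=180°]
t=3 rotate(0, -90) ⇒ [θ0=90°, θ1=180°]
uniquely the one of 27 3-step routes that fits.

rotate(0, -90), rotate(0, -90), rotate(0, -90)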